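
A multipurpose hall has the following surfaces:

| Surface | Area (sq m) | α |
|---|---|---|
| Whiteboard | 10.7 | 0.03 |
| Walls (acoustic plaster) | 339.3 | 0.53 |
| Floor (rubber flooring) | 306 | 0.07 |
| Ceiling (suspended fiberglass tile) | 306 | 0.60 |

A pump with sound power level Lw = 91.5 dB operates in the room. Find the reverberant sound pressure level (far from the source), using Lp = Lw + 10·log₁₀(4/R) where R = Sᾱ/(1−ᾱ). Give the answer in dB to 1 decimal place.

Σ(Sᵢαᵢ) = 10.7×0.03 + 339.3×0.53 + 306×0.07 + 306×0.60 = 385.170; total area S = 962.0 sq m.
ᾱ = 0.4004, so room constant R = A/(1−ᾱ) = 642.378 sq m.
Lp = 91.5 + 10·log₁₀(4/642.378) = 91.5 + (-22.06) = 69.4 dB.

69.4 dB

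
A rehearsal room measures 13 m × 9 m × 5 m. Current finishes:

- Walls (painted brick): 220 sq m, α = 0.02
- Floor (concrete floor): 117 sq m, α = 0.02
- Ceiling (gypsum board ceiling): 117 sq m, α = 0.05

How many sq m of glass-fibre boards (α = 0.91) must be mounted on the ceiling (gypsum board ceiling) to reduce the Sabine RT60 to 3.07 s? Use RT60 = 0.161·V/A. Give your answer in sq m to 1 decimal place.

A₁ = Σ Sᵢαᵢ = 220×0.02 + 117×0.02 + 117×0.05 = 12.590 sabins.
V = 585 m³. Target absorption A₂ = 0.161 × 585 / 3.07 = 30.679 sabins.
ΔA needed = 30.679 − 12.590 = 18.089 sabins.
Net gain per sq m: Δα = 0.91 − 0.05 = 0.86.
Panel area = 18.089 / 0.86 = 21.0 sq m.

21.0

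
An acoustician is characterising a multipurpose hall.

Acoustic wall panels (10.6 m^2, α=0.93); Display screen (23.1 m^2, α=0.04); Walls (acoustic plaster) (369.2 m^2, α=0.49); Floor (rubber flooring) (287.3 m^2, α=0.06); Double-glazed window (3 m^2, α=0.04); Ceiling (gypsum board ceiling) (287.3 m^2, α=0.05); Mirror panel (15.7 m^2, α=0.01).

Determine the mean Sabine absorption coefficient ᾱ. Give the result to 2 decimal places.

S = Σ Sᵢ = 10.6 + 23.1 + 369.2 + 287.3 + 3 + 287.3 + 15.7 = 996.2 m^2.
A = 10.6*0.93 + 23.1*0.04 + 369.2*0.49 + 287.3*0.06 + 3*0.04 + 287.3*0.05 + 15.7*0.01 = 223.570 sabins.
ᾱ = 223.570 / 996.2 = 0.22.

0.22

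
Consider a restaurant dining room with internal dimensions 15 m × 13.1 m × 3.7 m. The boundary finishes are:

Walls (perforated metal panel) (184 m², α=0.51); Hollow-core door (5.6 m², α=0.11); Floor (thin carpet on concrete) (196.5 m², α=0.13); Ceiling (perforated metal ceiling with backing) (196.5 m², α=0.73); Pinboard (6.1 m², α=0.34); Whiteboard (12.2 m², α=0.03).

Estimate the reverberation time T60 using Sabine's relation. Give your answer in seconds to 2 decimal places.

Summing Sᵢαᵢ: 93.840 + 0.616 + 25.545 + 143.445 + 2.074 + 0.366 → A = 265.886 sabins.
V = 15·13.1·3.7 = 727.05 m³.
RT60 = 0.161 · V / A = 0.161 × 727.05 / 265.886 = 0.44 s.

0.44 seconds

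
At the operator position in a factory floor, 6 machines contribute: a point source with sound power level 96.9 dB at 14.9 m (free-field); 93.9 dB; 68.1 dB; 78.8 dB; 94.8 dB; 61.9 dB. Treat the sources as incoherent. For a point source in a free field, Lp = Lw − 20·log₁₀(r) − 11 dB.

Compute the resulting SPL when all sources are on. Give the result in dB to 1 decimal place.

97.5 dB

Source at 14.9 m: Lp = 96.9 − 20·log₁₀(14.9) − 11 = 62.4 dB.
Converting to relative power and adding: 10^(62.4/10) + 10^(93.9/10) + 10^(68.1/10) + 10^(78.8/10) + 10^(94.8/10) + 10^(61.9/10) = 5.56e+09.
L_total = 10·log₁₀(5.56e+09) = 97.5 dB.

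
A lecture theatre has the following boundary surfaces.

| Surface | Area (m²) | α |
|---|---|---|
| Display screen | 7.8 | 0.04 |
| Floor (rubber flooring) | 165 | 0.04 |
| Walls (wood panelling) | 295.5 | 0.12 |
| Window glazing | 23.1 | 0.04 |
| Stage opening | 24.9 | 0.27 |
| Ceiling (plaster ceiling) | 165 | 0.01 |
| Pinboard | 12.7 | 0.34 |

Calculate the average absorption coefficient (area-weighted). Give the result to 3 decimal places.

0.081

Total surface area S = 694.0 m².
A = 7.8·0.04 + 165·0.04 + 295.5·0.12 + 23.1·0.04 + 24.9·0.27 + 165·0.01 + 12.7·0.34 = 55.987 sabins.
ᾱ = 55.987 / 694.0 = 0.081.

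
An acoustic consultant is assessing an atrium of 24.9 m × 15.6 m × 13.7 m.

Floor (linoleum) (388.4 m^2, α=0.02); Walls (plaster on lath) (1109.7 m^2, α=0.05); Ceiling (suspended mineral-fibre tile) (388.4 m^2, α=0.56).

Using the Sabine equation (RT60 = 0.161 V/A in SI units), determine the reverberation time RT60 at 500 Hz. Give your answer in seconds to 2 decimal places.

A = Σ Sᵢαᵢ = 388.4×0.02 + 1109.7×0.05 + 388.4×0.56 = 280.757 sabins.
Room volume: 5321.628 m³.
T = 0.161 V/A = 0.161·5321.628/280.757 = 3.05 s.

3.05 s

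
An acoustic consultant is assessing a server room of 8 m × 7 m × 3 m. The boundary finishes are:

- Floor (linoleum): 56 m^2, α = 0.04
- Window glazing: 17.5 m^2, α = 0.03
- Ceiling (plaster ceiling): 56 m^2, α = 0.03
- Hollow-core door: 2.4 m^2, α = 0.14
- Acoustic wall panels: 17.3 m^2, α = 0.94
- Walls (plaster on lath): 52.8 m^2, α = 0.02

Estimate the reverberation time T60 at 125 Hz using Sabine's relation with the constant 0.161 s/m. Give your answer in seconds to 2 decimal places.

1.22 sec

Summing Sᵢαᵢ: 2.240 + 0.525 + 1.680 + 0.336 + 16.262 + 1.056 → A = 22.099 sabins.
V = 8·7·3 = 168 m³.
T = 0.161 V/A = 0.161·168/22.099 = 1.22 s.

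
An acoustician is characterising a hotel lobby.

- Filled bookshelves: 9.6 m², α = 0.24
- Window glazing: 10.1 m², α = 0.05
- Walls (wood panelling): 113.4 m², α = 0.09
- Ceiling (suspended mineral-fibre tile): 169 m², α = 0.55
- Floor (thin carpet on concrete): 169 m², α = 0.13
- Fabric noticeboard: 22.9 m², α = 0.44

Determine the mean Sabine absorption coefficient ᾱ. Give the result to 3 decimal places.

Total surface area S = 494.0 m².
Weighted sum Σ Sα = 138.011.
ᾱ = A/S = 0.279.

0.279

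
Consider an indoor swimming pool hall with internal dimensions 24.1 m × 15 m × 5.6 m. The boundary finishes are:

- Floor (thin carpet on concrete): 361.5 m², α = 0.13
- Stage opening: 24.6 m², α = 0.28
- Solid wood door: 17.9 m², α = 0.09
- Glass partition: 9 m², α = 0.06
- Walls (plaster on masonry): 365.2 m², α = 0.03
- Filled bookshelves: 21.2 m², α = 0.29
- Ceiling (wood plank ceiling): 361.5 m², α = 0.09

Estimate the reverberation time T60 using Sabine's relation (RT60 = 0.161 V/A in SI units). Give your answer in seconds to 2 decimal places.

A = Σ Sᵢαᵢ = 361.5×0.13 + 24.6×0.28 + 17.9×0.09 + 9×0.06 + 365.2×0.03 + 21.2×0.29 + 361.5×0.09 = 105.673 sabins.
Volume V = 24.1 × 15 × 5.6 = 2024.4 m³.
Sabine: RT60 = 0.161 × 2024.4 / 105.673 = 3.08 s.

3.08 sec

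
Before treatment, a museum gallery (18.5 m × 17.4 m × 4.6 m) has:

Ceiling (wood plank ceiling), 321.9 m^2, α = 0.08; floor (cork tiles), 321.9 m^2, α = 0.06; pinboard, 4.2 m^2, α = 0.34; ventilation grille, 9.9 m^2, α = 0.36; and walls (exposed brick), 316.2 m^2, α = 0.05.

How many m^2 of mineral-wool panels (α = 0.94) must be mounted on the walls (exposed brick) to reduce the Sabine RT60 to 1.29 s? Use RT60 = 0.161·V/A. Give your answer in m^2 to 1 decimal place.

Summing Sᵢαᵢ: 25.752 + 19.314 + 1.428 + 3.564 + 15.810 → A₁ = 65.868 sabins.
V = 1480.74 m³. Target absorption A₂ = 0.161 × 1480.74 / 1.29 = 184.806 sabins.
Absorption to add: 184.806 − 65.868 = 118.938 sabins.
Net gain per m^2: Δα = 0.94 − 0.05 = 0.89.
Panel area = 118.938 / 0.89 = 133.6 m^2.

133.6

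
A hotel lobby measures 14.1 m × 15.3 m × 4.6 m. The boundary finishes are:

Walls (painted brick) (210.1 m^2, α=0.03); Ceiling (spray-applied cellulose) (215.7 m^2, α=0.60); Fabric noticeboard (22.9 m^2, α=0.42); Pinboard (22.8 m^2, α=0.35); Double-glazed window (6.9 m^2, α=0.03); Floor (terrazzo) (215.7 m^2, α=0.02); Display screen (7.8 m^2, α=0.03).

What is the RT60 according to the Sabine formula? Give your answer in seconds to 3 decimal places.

Summing Sᵢαᵢ: 6.303 + 129.420 + 9.618 + 7.980 + 0.207 + 4.314 + 0.234 → A = 158.076 sabins.
V = 14.1·15.3·4.6 = 992.358 m³.
T = 0.161 V/A = 0.161·992.358/158.076 = 1.011 s.

1.011 sec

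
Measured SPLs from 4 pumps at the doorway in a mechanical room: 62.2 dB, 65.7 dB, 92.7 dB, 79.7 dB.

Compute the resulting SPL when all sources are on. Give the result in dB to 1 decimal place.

Σ 10^(Lᵢ/10) = 1.961e+09.
L_total = 10·log₁₀(1.961e+09) = 92.9 dB.

92.9 dB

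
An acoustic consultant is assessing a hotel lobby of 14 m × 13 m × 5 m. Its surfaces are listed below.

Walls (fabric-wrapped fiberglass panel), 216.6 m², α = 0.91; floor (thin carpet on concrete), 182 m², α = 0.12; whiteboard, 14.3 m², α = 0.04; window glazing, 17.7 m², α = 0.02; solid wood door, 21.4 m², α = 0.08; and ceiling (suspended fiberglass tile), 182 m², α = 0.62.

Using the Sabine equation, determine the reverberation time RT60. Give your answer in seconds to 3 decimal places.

Summing Sᵢαᵢ: 197.106 + 21.840 + 0.572 + 0.354 + 1.712 + 112.840 → A = 334.424 sabins.
Volume V = 14 × 13 × 5 = 910 m³.
Sabine: RT60 = 0.161 × 910 / 334.424 = 0.438 s.

0.438 seconds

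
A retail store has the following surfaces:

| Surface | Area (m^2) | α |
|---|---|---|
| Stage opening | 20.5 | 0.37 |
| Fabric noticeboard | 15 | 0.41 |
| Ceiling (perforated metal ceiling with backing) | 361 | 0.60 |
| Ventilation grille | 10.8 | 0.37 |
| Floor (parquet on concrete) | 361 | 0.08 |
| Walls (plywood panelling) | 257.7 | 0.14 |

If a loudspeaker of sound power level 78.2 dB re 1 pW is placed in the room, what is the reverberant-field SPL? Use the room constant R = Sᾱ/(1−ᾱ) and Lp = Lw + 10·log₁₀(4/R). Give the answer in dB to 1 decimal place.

A = 299.289 sabins; S = 1026.0 m^2.
ᾱ = 299.289/1026.0 = 0.2917; R = Sᾱ/(1−ᾱ) = 299.289/(1−0.2917) = 422.546 m^2.
Lp = 78.2 + 10·log₁₀(4/422.546) = 78.2 + (-20.24) = 58.0 dB.

58.0 dB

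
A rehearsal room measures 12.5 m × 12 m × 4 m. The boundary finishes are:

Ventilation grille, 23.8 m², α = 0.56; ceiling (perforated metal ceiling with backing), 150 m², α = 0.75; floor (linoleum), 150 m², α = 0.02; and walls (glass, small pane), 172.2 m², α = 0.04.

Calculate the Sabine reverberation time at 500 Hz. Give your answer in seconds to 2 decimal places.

Total absorption A = 23.8×0.56 + 150×0.75 + 150×0.02 + 172.2×0.04
  = 13.328 + 112.500 + 3.000 + 6.888 = 135.716 m² sabins.
Volume V = 12.5 × 12 × 4 = 600 m³.
RT60 = 0.161 · V / A = 0.161 × 600 / 135.716 = 0.71 s.

0.71 s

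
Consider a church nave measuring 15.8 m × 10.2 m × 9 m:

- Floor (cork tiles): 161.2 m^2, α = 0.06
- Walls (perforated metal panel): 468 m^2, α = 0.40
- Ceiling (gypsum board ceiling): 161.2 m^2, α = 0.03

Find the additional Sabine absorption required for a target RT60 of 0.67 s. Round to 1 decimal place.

Summing Sᵢαᵢ: 9.672 + 187.200 + 4.836 → A₁ = 201.708 sabins.
V = 1450.44 m³. Required absorption A₂ = 0.161 × 1450.44 / 0.67 = 348.539 sabins.
Shortfall: 348.539 − 201.708 = 146.8 sabins.

146.8 sabins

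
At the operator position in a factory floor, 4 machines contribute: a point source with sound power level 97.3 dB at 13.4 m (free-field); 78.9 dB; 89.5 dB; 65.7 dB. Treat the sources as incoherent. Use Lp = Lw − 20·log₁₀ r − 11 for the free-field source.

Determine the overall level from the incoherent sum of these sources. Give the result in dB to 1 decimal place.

Source at 13.4 m: Lp = 97.3 − 20·log₁₀(13.4) − 11 = 63.8 dB.
Σ 10^(Lᵢ/10) = 9.75e+08.
Combined level = 10 log₁₀(9.75e+08) = 89.9 dB.

89.9 dB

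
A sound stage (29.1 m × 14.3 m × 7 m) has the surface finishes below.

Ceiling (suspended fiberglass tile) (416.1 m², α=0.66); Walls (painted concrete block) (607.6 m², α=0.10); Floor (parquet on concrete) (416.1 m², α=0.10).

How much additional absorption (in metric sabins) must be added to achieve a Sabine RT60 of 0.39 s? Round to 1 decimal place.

Summing Sᵢαᵢ: 274.626 + 60.760 + 41.610 → A₁ = 376.996 sabins.
For T = 0.39 s, need A₂ = 0.161·V/T = 0.161·2912.91/0.39 = 1202.509 sabins.
ΔA = A₂ − A₁ = 1202.509 − 376.996 = 825.5 sabins.

825.5 sabins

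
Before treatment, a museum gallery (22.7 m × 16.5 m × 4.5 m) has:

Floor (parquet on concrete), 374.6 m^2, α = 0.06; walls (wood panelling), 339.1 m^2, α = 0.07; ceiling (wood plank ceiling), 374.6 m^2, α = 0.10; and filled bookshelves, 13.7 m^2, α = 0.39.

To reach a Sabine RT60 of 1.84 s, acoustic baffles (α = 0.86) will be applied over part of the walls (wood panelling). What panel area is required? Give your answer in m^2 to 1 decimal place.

Total absorption A₁ = 374.6×0.06 + 339.1×0.07 + 374.6×0.10 + 13.7×0.39
  = 22.476 + 23.737 + 37.460 + 5.343 = 89.016 m^2 sabins.
V = 1685.475 m³. Target absorption A₂ = 0.161 × 1685.475 / 1.84 = 147.479 sabins.
ΔA needed = 147.479 − 89.016 = 58.463 sabins.
Net gain per m^2: Δα = 0.86 − 0.07 = 0.79.
Panel area = 58.463 / 0.79 = 74.0 m^2.

74.0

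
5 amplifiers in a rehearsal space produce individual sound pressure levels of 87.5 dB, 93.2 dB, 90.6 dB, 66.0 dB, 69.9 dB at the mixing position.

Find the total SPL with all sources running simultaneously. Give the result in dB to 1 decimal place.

95.8 dB

Sum in the linear (power) domain: Σ 10^(Lᵢ/10) = 10^(87.5/10) + 10^(93.2/10) + 10^(90.6/10) + 10^(66.0/10) + 10^(69.9/10) = 3.814e+09.
Back to dB: 10·log₁₀ Σ = 95.8 dB.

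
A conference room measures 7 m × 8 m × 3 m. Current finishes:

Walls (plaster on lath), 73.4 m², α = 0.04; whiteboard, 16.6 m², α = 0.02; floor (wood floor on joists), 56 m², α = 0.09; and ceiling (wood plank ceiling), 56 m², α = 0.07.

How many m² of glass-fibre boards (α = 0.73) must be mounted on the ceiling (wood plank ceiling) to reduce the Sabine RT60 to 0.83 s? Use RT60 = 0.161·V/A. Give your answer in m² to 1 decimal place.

A₁ = Σ Sᵢαᵢ = 73.4×0.04 + 16.6×0.02 + 56×0.09 + 56×0.07 = 12.228 sabins.
Required A₂ = 0.161·168/0.83 = 32.588 sabins.
Absorption to add: 32.588 − 12.228 = 20.360 sabins.
Each m² of panel replacing the ceiling (wood plank ceiling) adds (0.73 − 0.07) = 0.66 sabins.
Panel area = 20.360 / 0.66 = 30.8 m².

30.8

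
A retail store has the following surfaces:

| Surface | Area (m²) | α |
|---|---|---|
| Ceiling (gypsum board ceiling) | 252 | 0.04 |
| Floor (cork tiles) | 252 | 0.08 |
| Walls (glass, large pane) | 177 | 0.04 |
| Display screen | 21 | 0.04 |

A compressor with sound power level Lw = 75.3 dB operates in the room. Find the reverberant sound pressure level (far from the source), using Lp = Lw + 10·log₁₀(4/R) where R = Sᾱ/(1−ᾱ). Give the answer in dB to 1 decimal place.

65.3 dB

A = 38.160 sabins; S = 702.0 m².
ᾱ = 0.0544, so room constant R = A/(1−ᾱ) = 40.355 m².
Lp = Lw + 10 log₁₀(4/R) = 75.3 -10.04 = 65.3 dB.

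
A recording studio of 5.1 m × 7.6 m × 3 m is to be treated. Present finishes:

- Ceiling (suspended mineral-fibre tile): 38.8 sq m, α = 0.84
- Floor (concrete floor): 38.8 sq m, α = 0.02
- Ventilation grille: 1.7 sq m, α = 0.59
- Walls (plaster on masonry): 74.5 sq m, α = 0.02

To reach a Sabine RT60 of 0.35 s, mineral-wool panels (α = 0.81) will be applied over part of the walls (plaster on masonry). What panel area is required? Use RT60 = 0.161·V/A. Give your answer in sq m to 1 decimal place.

22.3

Total absorption A₁ = 38.8×0.84 + 38.8×0.02 + 1.7×0.59 + 74.5×0.02
  = 32.592 + 0.776 + 1.003 + 1.490 = 35.861 sq m sabins.
Required A₂ = 0.161·116.28/0.35 = 53.489 sabins.
ΔA needed = 53.489 − 35.861 = 17.628 sabins.
Each sq m of panel replacing the walls (plaster on masonry) adds (0.81 − 0.02) = 0.79 sabins.
Area = ΔA/Δα = 17.628/0.79 = 22.3 sq m.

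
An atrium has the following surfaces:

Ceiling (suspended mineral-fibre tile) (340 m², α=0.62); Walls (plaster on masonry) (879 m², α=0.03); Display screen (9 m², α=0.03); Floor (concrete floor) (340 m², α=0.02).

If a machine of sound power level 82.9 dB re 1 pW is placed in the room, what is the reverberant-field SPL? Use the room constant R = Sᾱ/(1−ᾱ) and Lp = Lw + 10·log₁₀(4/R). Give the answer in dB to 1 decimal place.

Σ(Sᵢαᵢ) = 340×0.62 + 879×0.03 + 9×0.03 + 340×0.02 = 244.240; total area S = 1568.0 m².
ᾱ = 244.240/1568.0 = 0.1558; R = Sᾱ/(1−ᾱ) = 244.240/(1−0.1558) = 289.315 m².
Lp = 82.9 + 10·log₁₀(4/289.315) = 82.9 + (-18.59) = 64.3 dB.

64.3 dB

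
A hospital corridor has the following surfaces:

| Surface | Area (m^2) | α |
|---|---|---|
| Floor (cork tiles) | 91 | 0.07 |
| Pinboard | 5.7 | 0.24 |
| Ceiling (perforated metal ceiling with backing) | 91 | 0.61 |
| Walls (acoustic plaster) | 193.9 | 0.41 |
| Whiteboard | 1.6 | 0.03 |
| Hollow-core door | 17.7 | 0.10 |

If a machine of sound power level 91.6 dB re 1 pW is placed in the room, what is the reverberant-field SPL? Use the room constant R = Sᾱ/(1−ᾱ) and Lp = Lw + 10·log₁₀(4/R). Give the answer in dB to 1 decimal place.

74.1 dB

Σ(Sᵢαᵢ) = 91×0.07 + 5.7×0.24 + 91×0.61 + 193.9×0.41 + 1.6×0.03 + 17.7×0.10 = 144.565; total area S = 400.9 m^2.
ᾱ = 0.3606, so room constant R = A/(1−ᾱ) = 226.095 m^2.
Lp = 91.6 + 10·log₁₀(4/226.095) = 91.6 + (-17.52) = 74.1 dB.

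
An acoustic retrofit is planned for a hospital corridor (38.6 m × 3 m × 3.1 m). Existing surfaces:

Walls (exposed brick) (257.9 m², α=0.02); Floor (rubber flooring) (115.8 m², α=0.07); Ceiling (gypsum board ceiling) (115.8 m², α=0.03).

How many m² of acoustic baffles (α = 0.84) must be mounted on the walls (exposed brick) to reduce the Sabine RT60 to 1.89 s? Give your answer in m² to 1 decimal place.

Equivalent absorption area: A₁ = 257.9·0.02 + 115.8·0.07 + 115.8·0.03 = 16.738 m².
Required A₂ = 0.161·358.98/1.89 = 30.580 sabins.
Absorption to add: 30.580 − 16.738 = 13.842 sabins.
Each m² of panel replacing the walls (exposed brick) adds (0.84 − 0.02) = 0.82 sabins.
Panel area = 13.842 / 0.82 = 16.9 m².

16.9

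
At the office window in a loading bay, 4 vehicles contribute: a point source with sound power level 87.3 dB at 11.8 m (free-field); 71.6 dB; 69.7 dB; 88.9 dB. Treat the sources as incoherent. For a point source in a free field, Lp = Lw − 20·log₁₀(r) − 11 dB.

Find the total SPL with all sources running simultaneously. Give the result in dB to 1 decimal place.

Source at 11.8 m: Lp = 87.3 − 20·log₁₀(11.8) − 11 = 54.9 dB.
Sum in the linear (power) domain: Σ 10^(Lᵢ/10) = 10^(54.9/10) + 10^(71.6/10) + 10^(69.7/10) + 10^(88.9/10) = 8.003e+08.
Combined level = 10 log₁₀(8.003e+08) = 89.0 dB.

89.0 dB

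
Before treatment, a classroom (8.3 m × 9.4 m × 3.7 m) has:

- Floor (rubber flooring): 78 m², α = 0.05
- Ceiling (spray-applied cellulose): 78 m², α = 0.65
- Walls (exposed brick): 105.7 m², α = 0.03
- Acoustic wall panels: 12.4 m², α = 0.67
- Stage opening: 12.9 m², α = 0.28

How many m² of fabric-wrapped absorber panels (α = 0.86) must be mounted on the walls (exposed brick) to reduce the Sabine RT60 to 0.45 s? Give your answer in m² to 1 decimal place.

A₁ = Σ Sᵢαᵢ = 78×0.05 + 78×0.65 + 105.7×0.03 + 12.4×0.67 + 12.9×0.28 = 69.691 sabins.
Required A₂ = 0.161·288.674/0.45 = 103.281 sabins.
ΔA needed = 103.281 − 69.691 = 33.590 sabins.
Net gain per m²: Δα = 0.86 − 0.03 = 0.83.
Area = ΔA/Δα = 33.590/0.83 = 40.5 m².

40.5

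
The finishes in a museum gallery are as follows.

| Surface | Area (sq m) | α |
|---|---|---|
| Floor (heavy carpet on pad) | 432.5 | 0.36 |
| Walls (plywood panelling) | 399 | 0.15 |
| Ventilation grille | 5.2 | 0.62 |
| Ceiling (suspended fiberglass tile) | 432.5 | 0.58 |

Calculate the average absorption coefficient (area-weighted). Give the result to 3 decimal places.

S = Σ Sᵢ = 432.5 + 399 + 5.2 + 432.5 = 1269.2 sq m.
Weighted sum Σ Sα = 469.624.
ᾱ = 469.624 / 1269.2 = 0.370.

0.370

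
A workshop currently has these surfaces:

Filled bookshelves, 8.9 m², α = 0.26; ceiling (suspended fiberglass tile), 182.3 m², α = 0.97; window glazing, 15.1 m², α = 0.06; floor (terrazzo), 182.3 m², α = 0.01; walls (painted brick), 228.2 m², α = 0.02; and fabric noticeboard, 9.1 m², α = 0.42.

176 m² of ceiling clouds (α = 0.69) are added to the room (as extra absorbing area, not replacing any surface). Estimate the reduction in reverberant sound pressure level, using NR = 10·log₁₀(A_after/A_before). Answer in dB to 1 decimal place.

2.1 dB

Total absorption A_before = 8.9×0.26 + 182.3×0.97 + 15.1×0.06 + 182.3×0.01 + 228.2×0.02 + 9.1×0.42
  = 2.314 + 176.831 + 0.906 + 1.823 + 4.564 + 3.822 = 190.260 m² sabins.
Treatment contributes 176·0.69 = 121.440 sabins.
New total A_after = 311.700 sabins.
NR = 10·log₁₀(311.700/190.260) = 2.1 dB.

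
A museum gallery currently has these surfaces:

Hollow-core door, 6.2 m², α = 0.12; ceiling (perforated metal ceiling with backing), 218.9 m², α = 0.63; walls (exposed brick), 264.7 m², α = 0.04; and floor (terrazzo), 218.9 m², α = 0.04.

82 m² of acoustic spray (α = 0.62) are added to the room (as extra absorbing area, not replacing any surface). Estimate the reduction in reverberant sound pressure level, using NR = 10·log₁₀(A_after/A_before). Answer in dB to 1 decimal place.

Summing Sᵢαᵢ: 0.744 + 137.907 + 10.588 + 8.756 → A_before = 157.995 sabins.
Treatment contributes 82·0.62 = 50.840 sabins.
New total A_after = 208.835 sabins.
Reduction = 10 log₁₀(A_after/A_before) = 10 log₁₀(1.3218) = 1.2 dB.

1.2 dB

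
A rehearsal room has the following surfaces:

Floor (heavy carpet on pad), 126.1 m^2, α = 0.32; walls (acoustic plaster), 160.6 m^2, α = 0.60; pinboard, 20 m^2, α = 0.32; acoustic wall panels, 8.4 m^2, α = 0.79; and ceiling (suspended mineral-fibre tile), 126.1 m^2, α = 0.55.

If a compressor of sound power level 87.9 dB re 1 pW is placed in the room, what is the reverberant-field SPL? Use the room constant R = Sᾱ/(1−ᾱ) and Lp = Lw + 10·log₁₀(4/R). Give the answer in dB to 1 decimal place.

67.5 dB

Σ(Sᵢαᵢ) = 126.1×0.32 + 160.6×0.60 + 20×0.32 + 8.4×0.79 + 126.1×0.55 = 219.103; total area S = 441.2 m^2.
ᾱ = 219.103/441.2 = 0.4966; R = Sᾱ/(1−ᾱ) = 219.103/(1−0.4966) = 435.246 m^2.
Lp = 87.9 + 10·log₁₀(4/435.246) = 87.9 + (-20.37) = 67.5 dB.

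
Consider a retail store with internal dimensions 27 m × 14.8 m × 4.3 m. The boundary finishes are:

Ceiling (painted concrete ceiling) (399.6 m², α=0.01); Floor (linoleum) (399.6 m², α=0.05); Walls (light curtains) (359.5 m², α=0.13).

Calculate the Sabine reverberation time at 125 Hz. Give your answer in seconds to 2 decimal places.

Total absorption A = 399.6·0.01 + 399.6·0.05 + 359.5·0.13
  = 3.996 + 19.980 + 46.735 = 70.711 m² sabins.
Volume V = 27 × 14.8 × 4.3 = 1718.28 m³.
RT60 = 0.161 · V / A = 0.161 × 1718.28 / 70.711 = 3.91 s.

3.91 seconds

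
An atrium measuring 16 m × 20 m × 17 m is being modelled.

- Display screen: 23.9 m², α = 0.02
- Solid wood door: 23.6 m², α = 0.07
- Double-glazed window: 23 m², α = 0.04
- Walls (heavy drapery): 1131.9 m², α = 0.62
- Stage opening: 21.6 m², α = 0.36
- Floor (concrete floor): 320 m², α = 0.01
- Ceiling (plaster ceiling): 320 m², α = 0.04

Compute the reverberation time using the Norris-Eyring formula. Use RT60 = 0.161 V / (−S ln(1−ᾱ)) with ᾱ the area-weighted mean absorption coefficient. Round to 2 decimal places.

S = Σ Sᵢ = 1864.0 m².
Σ(Sᵢαᵢ) = 23.9×0.02 + 23.6×0.07 + 23×0.04 + 1131.9×0.62 + 21.6×0.36 + 320×0.01 + 320×0.04 = 728.604.
Mean coefficient ᾱ = A/S = 0.3909.
Eyring denominator: −S ln(1−ᾱ) = 924.121.
V = 16 × 20 × 17 = 5440 m³.
RT60 = 0.161 × 5440 / 924.121 = 0.95 s.

0.95 seconds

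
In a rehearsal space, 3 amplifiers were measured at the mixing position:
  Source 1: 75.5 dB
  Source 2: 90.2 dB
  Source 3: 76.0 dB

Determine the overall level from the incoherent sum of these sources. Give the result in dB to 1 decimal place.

Σ 10^(Lᵢ/10) = 1.122e+09.
Combined level = 10 log₁₀(1.122e+09) = 90.5 dB.

90.5 dB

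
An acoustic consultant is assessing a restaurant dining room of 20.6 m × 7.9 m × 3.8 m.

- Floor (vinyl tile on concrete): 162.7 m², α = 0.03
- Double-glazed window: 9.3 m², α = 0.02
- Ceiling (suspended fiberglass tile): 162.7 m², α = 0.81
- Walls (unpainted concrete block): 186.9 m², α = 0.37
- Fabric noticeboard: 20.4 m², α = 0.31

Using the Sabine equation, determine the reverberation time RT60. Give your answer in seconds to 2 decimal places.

0.47 s

Summing Sᵢαᵢ: 4.881 + 0.186 + 131.787 + 69.153 + 6.324 → A = 212.331 sabins.
Room volume: 618.412 m³.
RT60 = 0.161 · V / A = 0.161 × 618.412 / 212.331 = 0.47 s.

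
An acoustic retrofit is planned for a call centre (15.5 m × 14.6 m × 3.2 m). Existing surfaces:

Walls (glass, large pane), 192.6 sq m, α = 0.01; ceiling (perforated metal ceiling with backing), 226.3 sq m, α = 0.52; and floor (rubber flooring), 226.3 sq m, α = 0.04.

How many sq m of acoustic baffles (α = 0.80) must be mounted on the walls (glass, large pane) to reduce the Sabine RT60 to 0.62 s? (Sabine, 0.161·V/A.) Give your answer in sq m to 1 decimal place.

75.2

Equivalent absorption area: A₁ = 192.6×0.01 + 226.3×0.52 + 226.3×0.04 = 128.654 sq m.
V = 724.16 m³. Target absorption A₂ = 0.161 × 724.16 / 0.62 = 188.048 sabins.
ΔA needed = 188.048 − 128.654 = 59.394 sabins.
Net gain per sq m: Δα = 0.80 − 0.01 = 0.79.
Area = ΔA/Δα = 59.394/0.79 = 75.2 sq m.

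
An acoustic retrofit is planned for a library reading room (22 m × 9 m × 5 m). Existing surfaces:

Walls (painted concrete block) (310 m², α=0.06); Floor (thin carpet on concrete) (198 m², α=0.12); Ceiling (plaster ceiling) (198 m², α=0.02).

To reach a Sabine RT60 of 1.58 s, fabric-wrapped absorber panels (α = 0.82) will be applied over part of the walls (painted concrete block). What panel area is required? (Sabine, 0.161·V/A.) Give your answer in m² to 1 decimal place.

71.8

Equivalent absorption area: A₁ = 310·0.06 + 198·0.12 + 198·0.02 = 46.320 m².
V = 990 m³. Target absorption A₂ = 0.161 × 990 / 1.58 = 100.880 sabins.
Absorption to add: 100.880 − 46.320 = 54.560 sabins.
Each m² of panel replacing the walls (painted concrete block) adds (0.82 − 0.06) = 0.76 sabins.
Area = ΔA/Δα = 54.560/0.76 = 71.8 m².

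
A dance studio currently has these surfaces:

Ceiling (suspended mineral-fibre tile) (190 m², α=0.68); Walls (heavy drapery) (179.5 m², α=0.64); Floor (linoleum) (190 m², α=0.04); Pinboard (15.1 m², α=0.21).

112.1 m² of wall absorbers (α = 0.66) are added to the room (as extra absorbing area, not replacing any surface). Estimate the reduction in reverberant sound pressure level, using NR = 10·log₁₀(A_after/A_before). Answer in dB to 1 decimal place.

Summing Sᵢαᵢ: 129.200 + 114.880 + 7.600 + 3.171 → A_before = 254.851 sabins.
Added absorption = 112.1 × 0.66 = 73.986 sabins.
New total A_after = 328.837 sabins.
Reduction = 10 log₁₀(A_after/A_before) = 10 log₁₀(1.2903) = 1.1 dB.

1.1 dB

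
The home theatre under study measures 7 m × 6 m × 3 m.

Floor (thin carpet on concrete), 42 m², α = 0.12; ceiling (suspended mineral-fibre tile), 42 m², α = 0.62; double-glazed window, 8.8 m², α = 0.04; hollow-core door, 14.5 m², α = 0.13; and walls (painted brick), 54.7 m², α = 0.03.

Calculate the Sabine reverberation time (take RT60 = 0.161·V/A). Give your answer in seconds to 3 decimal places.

0.580 s

Total absorption A = 42×0.12 + 42×0.62 + 8.8×0.04 + 14.5×0.13 + 54.7×0.03
  = 5.040 + 26.040 + 0.352 + 1.885 + 1.641 = 34.958 m² sabins.
Volume V = 7 × 6 × 3 = 126 m³.
T = 0.161 V/A = 0.161·126/34.958 = 0.580 s.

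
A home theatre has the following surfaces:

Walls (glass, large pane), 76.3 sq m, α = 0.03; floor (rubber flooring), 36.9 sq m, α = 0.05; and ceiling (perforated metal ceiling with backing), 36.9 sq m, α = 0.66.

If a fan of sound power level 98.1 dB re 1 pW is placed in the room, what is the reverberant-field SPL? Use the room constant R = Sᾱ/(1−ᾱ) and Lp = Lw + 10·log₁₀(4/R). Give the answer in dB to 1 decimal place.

88.7 dB

Σ(Sᵢαᵢ) = 76.3×0.03 + 36.9×0.05 + 36.9×0.66 = 28.488; total area S = 150.1 sq m.
ᾱ = 0.1898, so room constant R = A/(1−ᾱ) = 35.162 sq m.
Lp = Lw + 10 log₁₀(4/R) = 98.1 -9.44 = 88.7 dB.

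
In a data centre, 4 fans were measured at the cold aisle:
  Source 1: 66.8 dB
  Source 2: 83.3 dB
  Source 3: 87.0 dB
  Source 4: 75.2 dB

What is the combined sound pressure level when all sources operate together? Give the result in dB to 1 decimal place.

Σ 10^(Lᵢ/10) = 7.529e+08.
Combined level = 10 log₁₀(7.529e+08) = 88.8 dB.

88.8 dB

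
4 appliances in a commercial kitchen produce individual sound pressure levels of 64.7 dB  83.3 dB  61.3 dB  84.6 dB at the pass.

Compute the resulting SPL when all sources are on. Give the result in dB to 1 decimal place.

87.0 dB

Converting to relative power and adding: 10^(64.7/10) + 10^(83.3/10) + 10^(61.3/10) + 10^(84.6/10) = 5.065e+08.
L_total = 10·log₁₀(5.065e+08) = 87.0 dB.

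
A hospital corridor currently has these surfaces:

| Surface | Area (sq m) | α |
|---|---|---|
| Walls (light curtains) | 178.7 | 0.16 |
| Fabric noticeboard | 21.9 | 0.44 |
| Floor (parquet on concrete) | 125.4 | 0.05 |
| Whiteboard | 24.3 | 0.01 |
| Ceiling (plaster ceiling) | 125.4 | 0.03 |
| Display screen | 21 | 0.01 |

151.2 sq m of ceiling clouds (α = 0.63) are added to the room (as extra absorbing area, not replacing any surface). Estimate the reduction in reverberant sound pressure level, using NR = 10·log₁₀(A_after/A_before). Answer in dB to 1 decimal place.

Total absorption A_before = 178.7×0.16 + 21.9×0.44 + 125.4×0.05 + 24.3×0.01 + 125.4×0.03 + 21×0.01
  = 28.592 + 9.636 + 6.270 + 0.243 + 3.762 + 0.210 = 48.713 sq m sabins.
Treatment contributes 151.2·0.63 = 95.256 sabins.
A_after = 48.713 + 95.256 = 143.969 sabins.
Reduction = 10 log₁₀(A_after/A_before) = 10 log₁₀(2.9555) = 4.7 dB.

4.7 dB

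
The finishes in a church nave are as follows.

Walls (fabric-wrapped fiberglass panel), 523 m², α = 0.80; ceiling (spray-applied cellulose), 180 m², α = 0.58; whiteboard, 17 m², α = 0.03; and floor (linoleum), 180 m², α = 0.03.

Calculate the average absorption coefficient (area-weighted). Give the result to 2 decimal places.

S = Σ Sᵢ = 523 + 180 + 17 + 180 = 900.0 m².
A = 523·0.80 + 180·0.58 + 17·0.03 + 180·0.03 = 528.710 sabins.
ᾱ = A/S = 0.59.

0.59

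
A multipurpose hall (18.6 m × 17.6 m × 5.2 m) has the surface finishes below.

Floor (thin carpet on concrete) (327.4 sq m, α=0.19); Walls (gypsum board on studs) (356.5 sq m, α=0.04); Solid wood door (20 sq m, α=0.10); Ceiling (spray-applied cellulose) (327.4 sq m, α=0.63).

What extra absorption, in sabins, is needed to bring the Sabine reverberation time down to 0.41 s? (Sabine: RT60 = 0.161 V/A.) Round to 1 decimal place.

A₁ = Σ Sᵢαᵢ = 327.4·0.19 + 356.5·0.04 + 20·0.10 + 327.4·0.63 = 284.728 sabins.
For T = 0.41 s, need A₂ = 0.161·V/T = 0.161·1702.272/0.41 = 668.453 sabins.
Shortfall: 668.453 − 284.728 = 383.7 sabins.

383.7 sabins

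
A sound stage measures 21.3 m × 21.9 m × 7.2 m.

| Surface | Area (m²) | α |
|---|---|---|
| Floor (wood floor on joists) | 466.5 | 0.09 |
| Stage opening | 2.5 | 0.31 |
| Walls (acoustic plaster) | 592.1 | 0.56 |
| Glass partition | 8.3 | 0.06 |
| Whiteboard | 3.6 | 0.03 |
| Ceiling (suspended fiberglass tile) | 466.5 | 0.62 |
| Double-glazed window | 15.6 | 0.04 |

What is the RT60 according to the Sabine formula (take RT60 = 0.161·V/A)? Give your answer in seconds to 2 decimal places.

Equivalent absorption area: A = 466.5×0.09 + 2.5×0.31 + 592.1×0.56 + 8.3×0.06 + 3.6×0.03 + 466.5×0.62 + 15.6×0.04 = 664.796 m².
V = 21.3·21.9·7.2 = 3358.584 m³.
Sabine: RT60 = 0.161 × 3358.584 / 664.796 = 0.81 s.

0.81 s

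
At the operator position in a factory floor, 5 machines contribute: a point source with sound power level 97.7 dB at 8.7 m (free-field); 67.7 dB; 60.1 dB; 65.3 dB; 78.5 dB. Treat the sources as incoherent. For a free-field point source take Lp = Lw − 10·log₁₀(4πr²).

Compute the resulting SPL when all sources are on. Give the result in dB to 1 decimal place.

Source at 8.7 m: Lp = 97.7 − 10·log₁₀(4π·8.7²) = 97.7 − 10·log₁₀(951.149) = 67.9 dB.
Σ 10^(Lᵢ/10) = 8.726e+07.
L_total = 10·log₁₀(8.726e+07) = 79.4 dB.

79.4 dB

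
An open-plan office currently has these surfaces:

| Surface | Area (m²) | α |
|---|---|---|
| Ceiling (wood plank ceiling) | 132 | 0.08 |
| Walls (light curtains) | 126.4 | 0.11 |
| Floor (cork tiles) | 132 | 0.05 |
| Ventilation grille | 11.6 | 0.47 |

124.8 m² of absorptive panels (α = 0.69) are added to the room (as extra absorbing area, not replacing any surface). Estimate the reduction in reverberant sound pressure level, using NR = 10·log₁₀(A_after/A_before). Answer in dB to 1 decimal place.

5.3 dB

Total absorption A_before = 132×0.08 + 126.4×0.11 + 132×0.05 + 11.6×0.47
  = 10.560 + 13.904 + 6.600 + 5.452 = 36.516 m² sabins.
Added absorption = 124.8 × 0.69 = 86.112 sabins.
A_after = 36.516 + 86.112 = 122.628 sabins.
NR = 10·log₁₀(122.628/36.516) = 5.3 dB.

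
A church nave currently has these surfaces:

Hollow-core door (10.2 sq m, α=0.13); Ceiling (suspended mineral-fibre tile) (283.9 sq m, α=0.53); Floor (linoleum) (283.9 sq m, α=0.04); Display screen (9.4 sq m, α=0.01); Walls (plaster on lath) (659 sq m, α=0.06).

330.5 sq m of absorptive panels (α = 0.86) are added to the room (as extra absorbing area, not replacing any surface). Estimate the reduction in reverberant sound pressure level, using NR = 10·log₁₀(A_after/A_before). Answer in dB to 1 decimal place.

Total absorption A_before = 10.2*0.13 + 283.9*0.53 + 283.9*0.04 + 9.4*0.01 + 659*0.06
  = 1.326 + 150.467 + 11.356 + 0.094 + 39.540 = 202.783 sq m sabins.
Treatment contributes 330.5·0.86 = 284.230 sabins.
New total A_after = 487.013 sabins.
NR = 10·log₁₀(487.013/202.783) = 3.8 dB.

3.8 dB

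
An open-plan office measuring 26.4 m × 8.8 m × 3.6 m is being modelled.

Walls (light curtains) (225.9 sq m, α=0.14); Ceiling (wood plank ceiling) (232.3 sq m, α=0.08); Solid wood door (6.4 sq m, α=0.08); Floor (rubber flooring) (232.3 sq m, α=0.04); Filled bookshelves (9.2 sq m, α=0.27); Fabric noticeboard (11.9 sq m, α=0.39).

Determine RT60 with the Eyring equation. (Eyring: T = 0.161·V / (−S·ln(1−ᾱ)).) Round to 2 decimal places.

1.91 sec

S = Σ Sᵢ = 718.0 sq m.
Σ(Sᵢαᵢ) = 225.9×0.14 + 232.3×0.08 + 6.4×0.08 + 232.3×0.04 + 9.2×0.27 + 11.9×0.39 = 67.139.
ᾱ = 67.139 / 718.0 = 0.0935.
Eyring denominator: −S ln(1−ᾱ) = 70.482.
V = 26.4 × 8.8 × 3.6 = 836.352 m³.
T = 0.161·V/[−S·ln(1−ᾱ)] = 0.161·836.352/70.482 = 1.91 s.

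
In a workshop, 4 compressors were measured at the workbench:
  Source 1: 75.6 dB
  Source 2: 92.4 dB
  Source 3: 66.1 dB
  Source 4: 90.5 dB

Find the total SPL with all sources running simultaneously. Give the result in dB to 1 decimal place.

Sum in the linear (power) domain: Σ 10^(Lᵢ/10) = 10^(75.6/10) + 10^(92.4/10) + 10^(66.1/10) + 10^(90.5/10) = 2.9e+09.
Combined level = 10 log₁₀(2.9e+09) = 94.6 dB.

94.6 dB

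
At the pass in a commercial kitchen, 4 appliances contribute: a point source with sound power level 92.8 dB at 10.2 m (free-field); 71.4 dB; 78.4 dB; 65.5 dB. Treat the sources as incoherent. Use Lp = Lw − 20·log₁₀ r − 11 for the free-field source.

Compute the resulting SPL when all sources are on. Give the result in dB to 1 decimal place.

79.4 dB

Source at 10.2 m: Lp = 92.8 − 20·log₁₀(10.2) − 11 = 61.6 dB.
Σ 10^(Lᵢ/10) = 8.798e+07.
Combined level = 10 log₁₀(8.798e+07) = 79.4 dB.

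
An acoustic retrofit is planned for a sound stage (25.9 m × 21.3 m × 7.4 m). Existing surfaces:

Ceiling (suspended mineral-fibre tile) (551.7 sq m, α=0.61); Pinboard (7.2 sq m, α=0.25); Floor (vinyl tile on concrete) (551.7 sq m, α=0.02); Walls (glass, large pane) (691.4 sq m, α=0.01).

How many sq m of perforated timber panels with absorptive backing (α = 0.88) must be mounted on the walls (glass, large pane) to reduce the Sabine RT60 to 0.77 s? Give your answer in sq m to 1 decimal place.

571.6

A₁ = Σ Sᵢαᵢ = 551.7·0.61 + 7.2·0.25 + 551.7·0.02 + 691.4·0.01 = 356.285 sabins.
Required A₂ = 0.161·4082.358/0.77 = 853.584 sabins.
Absorption to add: 853.584 − 356.285 = 497.299 sabins.
Each sq m of panel replacing the walls (glass, large pane) adds (0.88 − 0.01) = 0.87 sabins.
Area = ΔA/Δα = 497.299/0.87 = 571.6 sq m.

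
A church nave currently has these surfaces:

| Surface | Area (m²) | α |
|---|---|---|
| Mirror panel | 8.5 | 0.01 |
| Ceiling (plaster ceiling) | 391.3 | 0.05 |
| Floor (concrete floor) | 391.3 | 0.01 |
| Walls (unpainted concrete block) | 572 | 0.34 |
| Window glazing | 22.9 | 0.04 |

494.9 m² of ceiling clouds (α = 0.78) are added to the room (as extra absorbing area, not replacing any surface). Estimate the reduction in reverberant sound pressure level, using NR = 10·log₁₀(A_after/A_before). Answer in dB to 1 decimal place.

4.4 dB

Total absorption A_before = 8.5*0.01 + 391.3*0.05 + 391.3*0.01 + 572*0.34 + 22.9*0.04
  = 0.085 + 19.565 + 3.913 + 194.480 + 0.916 = 218.959 m² sabins.
Added absorption = 494.9 × 0.78 = 386.022 sabins.
A_after = 218.959 + 386.022 = 604.981 sabins.
NR = 10·log₁₀(604.981/218.959) = 4.4 dB.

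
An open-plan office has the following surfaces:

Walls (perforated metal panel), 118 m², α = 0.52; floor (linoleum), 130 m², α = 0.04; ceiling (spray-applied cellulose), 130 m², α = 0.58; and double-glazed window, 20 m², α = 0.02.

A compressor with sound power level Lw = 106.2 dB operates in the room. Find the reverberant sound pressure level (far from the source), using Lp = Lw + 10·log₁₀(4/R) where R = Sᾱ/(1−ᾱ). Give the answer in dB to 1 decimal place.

88.8 dB

A = 142.360 sabins; S = 398.0 m².
ᾱ = 142.360/398.0 = 0.3577; R = Sᾱ/(1−ᾱ) = 142.360/(1−0.3577) = 221.641 m².
Lp = Lw + 10 log₁₀(4/R) = 106.2 -17.44 = 88.8 dB.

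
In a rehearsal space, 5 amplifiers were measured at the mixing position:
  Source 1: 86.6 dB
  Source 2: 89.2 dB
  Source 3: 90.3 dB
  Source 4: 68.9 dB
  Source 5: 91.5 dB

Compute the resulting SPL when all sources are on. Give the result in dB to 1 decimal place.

Sum in the linear (power) domain: Σ 10^(Lᵢ/10) = 10^(86.6/10) + 10^(89.2/10) + 10^(90.3/10) + 10^(68.9/10) + 10^(91.5/10) = 3.781e+09.
Combined level = 10 log₁₀(3.781e+09) = 95.8 dB.

95.8 dB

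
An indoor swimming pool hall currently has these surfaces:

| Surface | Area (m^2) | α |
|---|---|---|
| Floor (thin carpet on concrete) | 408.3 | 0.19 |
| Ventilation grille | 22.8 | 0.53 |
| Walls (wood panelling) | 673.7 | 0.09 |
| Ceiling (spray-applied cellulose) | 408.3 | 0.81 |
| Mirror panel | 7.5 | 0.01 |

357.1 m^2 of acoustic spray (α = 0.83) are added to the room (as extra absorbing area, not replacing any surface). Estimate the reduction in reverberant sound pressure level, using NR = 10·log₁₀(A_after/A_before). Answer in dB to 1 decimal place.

2.1 dB

Total absorption A_before = 408.3·0.19 + 22.8·0.53 + 673.7·0.09 + 408.3·0.81 + 7.5·0.01
  = 77.577 + 12.084 + 60.633 + 330.723 + 0.075 = 481.092 m^2 sabins.
Added absorption = 357.1 × 0.83 = 296.393 sabins.
A_after = 481.092 + 296.393 = 777.485 sabins.
NR = 10·log₁₀(777.485/481.092) = 2.1 dB.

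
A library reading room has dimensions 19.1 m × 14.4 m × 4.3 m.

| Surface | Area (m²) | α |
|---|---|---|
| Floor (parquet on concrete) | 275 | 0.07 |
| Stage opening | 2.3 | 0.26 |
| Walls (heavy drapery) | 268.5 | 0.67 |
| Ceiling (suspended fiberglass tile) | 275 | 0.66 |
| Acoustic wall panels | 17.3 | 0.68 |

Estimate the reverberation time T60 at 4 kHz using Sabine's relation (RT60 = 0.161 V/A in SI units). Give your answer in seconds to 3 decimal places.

A = Σ Sᵢαᵢ = 275*0.07 + 2.3*0.26 + 268.5*0.67 + 275*0.66 + 17.3*0.68 = 393.007 sabins.
Room volume: 1182.672 m³.
Sabine: RT60 = 0.161 × 1182.672 / 393.007 = 0.484 s.

0.484 seconds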